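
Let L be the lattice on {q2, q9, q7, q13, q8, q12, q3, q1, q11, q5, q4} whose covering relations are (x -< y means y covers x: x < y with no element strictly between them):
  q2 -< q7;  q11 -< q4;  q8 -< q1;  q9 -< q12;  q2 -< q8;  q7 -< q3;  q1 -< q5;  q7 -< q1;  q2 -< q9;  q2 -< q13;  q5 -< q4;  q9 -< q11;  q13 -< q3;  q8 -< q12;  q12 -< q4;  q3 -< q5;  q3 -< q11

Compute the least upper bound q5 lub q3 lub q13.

q5

Common upper bounds of {q5, q3, q13}: q4, q5.
The least among these is q5.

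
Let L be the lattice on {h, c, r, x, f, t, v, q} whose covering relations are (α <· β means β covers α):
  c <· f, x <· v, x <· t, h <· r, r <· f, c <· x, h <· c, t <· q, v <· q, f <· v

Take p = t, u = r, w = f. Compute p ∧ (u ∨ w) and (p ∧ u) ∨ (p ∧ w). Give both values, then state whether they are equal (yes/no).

u ∨ w = f, so p ∧ (u ∨ w) = t ∧ f = c.
p ∧ u = h and p ∧ w = c, so (p ∧ u) ∨ (p ∧ w) = h ∨ c = c.
Equal: yes.

c; c; yes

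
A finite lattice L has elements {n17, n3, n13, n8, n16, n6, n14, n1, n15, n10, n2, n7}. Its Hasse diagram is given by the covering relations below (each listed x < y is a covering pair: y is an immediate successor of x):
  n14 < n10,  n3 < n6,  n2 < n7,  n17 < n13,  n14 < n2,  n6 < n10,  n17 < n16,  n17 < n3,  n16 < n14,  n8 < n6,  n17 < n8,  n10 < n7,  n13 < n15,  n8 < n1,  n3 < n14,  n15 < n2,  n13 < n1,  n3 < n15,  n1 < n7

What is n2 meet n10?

n14

Common lower bounds of {n2, n10}: n14, n16, n17, n3.
The greatest among these is n14.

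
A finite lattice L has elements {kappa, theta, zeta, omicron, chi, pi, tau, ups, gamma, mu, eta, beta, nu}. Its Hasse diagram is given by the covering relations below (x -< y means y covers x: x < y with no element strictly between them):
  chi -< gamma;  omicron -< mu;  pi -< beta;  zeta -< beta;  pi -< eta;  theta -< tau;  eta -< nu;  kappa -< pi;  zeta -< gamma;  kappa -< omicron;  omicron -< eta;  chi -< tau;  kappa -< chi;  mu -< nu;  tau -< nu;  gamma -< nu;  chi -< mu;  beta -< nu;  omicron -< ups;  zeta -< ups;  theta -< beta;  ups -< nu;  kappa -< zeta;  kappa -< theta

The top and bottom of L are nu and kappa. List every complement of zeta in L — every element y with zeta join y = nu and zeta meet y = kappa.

Need y with zeta ∨ y = nu and zeta ∧ y = kappa.
Checking each element gives: eta, mu, tau.

eta, mu, tau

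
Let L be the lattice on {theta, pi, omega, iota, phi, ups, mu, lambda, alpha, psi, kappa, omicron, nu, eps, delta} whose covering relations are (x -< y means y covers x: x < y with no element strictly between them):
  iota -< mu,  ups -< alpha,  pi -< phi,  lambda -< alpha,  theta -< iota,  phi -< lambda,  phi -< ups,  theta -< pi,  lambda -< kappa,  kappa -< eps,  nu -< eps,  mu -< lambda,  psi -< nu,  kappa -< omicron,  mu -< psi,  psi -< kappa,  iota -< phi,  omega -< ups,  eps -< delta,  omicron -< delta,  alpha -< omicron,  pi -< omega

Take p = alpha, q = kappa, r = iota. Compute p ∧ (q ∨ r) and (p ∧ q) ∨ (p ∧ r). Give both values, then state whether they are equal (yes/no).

q ∨ r = kappa, so p ∧ (q ∨ r) = alpha ∧ kappa = lambda.
p ∧ q = lambda and p ∧ r = iota, so (p ∧ q) ∨ (p ∧ r) = lambda ∨ iota = lambda.
Equal: yes.

lambda; lambda; yes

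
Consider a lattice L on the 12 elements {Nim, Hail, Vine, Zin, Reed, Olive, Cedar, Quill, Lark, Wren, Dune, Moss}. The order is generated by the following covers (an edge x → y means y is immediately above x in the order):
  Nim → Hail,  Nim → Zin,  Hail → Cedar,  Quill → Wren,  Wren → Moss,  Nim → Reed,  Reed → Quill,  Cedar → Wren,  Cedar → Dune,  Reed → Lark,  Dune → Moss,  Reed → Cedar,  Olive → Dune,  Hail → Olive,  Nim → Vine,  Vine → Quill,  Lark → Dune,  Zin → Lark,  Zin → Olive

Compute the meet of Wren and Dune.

Cedar

Common lower bounds of {Wren, Dune}: Cedar, Hail, Nim, Reed.
The greatest among these is Cedar.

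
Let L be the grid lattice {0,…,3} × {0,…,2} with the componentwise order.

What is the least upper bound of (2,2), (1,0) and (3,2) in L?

(3,2)

Common upper bounds of {(2,2), (1,0), (3,2)}: (3,2).
The least among these is (3,2).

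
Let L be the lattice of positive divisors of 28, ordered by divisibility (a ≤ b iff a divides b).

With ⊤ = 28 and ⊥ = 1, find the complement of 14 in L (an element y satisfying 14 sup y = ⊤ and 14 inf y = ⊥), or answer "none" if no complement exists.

none

For every candidate y, either 14 ∨ y ≠ 28 or 14 ∧ y ≠ 1; no complement exists.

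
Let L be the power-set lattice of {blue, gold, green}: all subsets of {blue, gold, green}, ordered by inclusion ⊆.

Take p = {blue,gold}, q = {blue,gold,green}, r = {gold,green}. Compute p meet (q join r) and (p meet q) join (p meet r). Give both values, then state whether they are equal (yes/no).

{blue,gold}; {blue,gold}; yes

q join r = {blue,gold,green}, so p meet (q join r) = {blue,gold} meet {blue,gold,green} = {blue,gold}.
p meet q = {blue,gold} and p meet r = {gold}, so (p meet q) join (p meet r) = {blue,gold} join {gold} = {blue,gold}.
Equal: yes.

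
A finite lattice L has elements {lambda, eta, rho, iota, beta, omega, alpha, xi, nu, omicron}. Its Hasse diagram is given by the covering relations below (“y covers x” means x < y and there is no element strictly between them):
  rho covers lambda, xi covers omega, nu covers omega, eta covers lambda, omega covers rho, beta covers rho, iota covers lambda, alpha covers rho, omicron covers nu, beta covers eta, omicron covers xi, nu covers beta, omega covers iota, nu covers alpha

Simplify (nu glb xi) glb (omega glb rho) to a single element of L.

rho

nu ∧ xi = omega
omega ∧ rho = rho
omega ∧ rho = rho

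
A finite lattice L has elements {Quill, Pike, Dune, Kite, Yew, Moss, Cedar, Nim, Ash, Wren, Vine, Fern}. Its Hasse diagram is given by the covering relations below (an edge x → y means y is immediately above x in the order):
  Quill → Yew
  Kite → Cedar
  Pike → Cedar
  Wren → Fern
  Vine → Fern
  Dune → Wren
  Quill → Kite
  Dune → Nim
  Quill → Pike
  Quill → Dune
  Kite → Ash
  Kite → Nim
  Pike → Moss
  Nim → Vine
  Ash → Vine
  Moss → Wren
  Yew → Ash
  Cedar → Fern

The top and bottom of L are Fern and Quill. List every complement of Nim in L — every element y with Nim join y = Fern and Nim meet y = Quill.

Need y with Nim ∨ y = Fern and Nim ∧ y = Quill.
Checking each element gives: Moss, Pike.

Moss, Pike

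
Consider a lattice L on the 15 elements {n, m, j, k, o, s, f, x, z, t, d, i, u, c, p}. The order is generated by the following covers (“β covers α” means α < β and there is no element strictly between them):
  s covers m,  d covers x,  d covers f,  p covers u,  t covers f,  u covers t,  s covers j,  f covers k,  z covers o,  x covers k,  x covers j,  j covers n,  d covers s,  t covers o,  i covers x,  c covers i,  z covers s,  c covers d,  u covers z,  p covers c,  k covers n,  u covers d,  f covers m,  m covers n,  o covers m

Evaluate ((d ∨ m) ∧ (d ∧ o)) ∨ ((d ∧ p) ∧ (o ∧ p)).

d ∨ m = d
d ∧ o = m
d ∧ m = m
d ∧ p = d
o ∧ p = o
d ∧ o = m
m ∨ m = m

m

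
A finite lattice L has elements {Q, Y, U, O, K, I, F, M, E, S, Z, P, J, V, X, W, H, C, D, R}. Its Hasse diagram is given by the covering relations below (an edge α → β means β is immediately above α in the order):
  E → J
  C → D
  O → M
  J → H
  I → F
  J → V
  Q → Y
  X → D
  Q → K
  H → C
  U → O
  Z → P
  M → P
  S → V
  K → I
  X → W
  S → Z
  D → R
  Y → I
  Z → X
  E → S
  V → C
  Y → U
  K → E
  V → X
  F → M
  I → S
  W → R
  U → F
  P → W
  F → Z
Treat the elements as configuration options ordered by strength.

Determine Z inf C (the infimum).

S

Common lower bounds of {Z, C}: E, I, K, Q, S, Y.
The greatest among these is S.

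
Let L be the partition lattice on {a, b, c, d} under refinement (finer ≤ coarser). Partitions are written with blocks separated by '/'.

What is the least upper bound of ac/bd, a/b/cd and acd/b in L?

abcd

Common upper bounds of {ac/bd, a/b/cd, acd/b}: abcd.
The least among these is abcd.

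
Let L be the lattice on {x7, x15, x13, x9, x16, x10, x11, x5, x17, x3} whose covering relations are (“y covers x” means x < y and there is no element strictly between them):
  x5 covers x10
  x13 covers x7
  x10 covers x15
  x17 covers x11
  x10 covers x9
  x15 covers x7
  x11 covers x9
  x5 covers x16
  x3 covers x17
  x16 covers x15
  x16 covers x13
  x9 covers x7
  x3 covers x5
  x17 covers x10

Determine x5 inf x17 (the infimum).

x10

Common lower bounds of {x5, x17}: x10, x15, x7, x9.
The greatest among these is x10.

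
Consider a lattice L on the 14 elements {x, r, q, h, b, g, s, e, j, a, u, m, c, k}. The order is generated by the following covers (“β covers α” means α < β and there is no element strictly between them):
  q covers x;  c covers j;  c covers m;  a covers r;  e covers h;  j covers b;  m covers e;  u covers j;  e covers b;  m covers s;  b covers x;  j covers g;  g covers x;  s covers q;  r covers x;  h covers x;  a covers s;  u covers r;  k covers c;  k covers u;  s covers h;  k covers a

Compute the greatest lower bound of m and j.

b

Common lower bounds of {m, j}: b, x.
The greatest among these is b.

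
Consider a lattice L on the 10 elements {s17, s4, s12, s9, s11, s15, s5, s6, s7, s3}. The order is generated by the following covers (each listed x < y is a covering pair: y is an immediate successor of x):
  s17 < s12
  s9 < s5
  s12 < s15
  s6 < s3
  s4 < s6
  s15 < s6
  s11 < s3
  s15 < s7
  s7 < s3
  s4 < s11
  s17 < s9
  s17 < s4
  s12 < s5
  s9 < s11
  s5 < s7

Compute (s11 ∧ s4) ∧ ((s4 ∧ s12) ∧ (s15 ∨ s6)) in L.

s11 ∧ s4 = s4
s4 ∧ s12 = s17
s15 ∨ s6 = s6
s17 ∧ s6 = s17
s4 ∧ s17 = s17

s17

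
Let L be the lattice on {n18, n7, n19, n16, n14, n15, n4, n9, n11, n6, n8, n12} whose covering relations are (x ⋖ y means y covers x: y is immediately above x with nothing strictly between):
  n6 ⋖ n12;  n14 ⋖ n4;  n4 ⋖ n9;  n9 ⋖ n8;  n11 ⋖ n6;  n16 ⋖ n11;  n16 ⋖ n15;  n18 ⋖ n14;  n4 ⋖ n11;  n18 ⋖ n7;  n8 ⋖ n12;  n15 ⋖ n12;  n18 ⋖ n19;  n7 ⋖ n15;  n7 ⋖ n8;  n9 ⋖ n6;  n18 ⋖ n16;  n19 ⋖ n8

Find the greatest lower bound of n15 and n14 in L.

n18

Common lower bounds of {n15, n14}: n18.
The greatest among these is n18.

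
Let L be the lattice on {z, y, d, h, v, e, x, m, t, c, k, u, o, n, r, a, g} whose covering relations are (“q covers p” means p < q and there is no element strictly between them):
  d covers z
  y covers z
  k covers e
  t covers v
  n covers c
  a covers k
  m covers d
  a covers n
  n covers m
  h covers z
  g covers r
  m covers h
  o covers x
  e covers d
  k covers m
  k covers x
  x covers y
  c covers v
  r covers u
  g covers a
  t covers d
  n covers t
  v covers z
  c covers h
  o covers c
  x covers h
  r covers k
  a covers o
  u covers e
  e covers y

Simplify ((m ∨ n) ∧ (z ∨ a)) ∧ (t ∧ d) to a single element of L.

d

m ∨ n = n
z ∨ a = a
n ∧ a = n
t ∧ d = d
n ∧ d = d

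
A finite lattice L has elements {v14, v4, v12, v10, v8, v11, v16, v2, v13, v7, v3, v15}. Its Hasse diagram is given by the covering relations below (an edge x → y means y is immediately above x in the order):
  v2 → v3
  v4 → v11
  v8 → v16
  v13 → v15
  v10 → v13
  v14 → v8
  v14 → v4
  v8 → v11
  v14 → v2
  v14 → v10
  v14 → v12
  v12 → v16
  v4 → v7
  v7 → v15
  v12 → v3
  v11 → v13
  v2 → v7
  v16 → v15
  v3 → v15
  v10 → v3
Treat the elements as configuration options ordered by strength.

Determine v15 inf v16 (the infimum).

v16

Common lower bounds of {v15, v16}: v12, v14, v16, v8.
The greatest among these is v16.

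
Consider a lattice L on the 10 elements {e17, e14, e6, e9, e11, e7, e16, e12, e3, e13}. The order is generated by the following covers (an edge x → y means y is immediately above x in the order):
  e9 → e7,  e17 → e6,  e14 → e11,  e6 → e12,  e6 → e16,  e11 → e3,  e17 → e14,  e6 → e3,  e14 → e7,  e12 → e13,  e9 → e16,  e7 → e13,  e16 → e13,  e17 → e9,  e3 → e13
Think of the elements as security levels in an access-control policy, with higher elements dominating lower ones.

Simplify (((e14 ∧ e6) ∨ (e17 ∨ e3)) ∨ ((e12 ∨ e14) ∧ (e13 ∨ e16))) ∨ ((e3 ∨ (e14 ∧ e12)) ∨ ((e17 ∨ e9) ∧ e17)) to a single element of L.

e13

e14 ∧ e6 = e17
e17 ∨ e3 = e3
e17 ∨ e3 = e3
e12 ∨ e14 = e13
e13 ∨ e16 = e13
e13 ∧ e13 = e13
e3 ∨ e13 = e13
e14 ∧ e12 = e17
e3 ∨ e17 = e3
e17 ∨ e9 = e9
e9 ∧ e17 = e17
e3 ∨ e17 = e3
e13 ∨ e3 = e13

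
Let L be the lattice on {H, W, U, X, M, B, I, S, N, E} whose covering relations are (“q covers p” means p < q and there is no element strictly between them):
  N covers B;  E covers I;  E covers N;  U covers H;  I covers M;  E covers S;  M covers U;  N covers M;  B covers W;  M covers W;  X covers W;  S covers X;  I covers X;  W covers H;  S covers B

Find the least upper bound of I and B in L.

E

Common upper bounds of {I, B}: E.
The least among these is E.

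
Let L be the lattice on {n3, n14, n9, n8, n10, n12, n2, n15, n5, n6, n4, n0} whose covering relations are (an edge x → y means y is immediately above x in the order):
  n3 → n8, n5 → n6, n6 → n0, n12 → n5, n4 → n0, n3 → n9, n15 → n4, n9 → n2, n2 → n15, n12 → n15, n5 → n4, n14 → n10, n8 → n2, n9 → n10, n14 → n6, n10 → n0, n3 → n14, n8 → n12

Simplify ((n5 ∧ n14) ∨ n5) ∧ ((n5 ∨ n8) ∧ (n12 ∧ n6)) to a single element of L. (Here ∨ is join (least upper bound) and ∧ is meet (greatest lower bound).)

n12

n5 ∧ n14 = n3
n3 ∨ n5 = n5
n5 ∨ n8 = n5
n12 ∧ n6 = n12
n5 ∧ n12 = n12
n5 ∧ n12 = n12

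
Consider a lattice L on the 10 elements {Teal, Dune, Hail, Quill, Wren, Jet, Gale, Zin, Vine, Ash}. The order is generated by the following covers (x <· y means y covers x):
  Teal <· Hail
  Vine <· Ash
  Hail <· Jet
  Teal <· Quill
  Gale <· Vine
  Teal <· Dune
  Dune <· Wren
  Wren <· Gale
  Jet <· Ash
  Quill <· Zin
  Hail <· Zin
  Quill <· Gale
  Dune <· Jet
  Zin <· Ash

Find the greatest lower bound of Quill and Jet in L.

Common lower bounds of {Quill, Jet}: Teal.
The greatest among these is Teal.

Teal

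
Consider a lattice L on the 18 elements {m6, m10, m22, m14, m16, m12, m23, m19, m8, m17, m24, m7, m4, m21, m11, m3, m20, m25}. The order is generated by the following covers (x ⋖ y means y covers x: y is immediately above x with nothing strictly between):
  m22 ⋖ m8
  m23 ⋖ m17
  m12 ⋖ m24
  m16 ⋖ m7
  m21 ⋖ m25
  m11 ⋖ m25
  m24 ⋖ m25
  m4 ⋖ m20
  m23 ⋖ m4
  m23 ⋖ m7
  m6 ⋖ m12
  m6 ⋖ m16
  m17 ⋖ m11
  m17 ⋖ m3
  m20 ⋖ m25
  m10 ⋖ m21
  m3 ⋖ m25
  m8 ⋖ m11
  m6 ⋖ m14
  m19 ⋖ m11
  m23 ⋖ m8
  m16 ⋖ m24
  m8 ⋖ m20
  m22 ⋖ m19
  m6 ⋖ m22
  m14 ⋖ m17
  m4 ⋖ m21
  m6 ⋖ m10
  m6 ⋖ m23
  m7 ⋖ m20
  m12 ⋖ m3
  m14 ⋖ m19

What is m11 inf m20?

Common lower bounds of {m11, m20}: m22, m23, m6, m8.
The greatest among these is m8.

m8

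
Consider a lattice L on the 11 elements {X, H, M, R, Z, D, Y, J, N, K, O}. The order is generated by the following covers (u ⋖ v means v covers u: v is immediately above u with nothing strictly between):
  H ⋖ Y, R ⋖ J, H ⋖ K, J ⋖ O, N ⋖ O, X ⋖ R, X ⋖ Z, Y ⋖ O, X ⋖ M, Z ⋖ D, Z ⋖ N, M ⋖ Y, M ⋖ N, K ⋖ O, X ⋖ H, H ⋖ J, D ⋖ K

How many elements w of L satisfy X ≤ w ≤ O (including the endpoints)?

The interval [X, O] = {D, H, J, K, M, N, O, R, X, Y, Z}, which has 11 elements.

11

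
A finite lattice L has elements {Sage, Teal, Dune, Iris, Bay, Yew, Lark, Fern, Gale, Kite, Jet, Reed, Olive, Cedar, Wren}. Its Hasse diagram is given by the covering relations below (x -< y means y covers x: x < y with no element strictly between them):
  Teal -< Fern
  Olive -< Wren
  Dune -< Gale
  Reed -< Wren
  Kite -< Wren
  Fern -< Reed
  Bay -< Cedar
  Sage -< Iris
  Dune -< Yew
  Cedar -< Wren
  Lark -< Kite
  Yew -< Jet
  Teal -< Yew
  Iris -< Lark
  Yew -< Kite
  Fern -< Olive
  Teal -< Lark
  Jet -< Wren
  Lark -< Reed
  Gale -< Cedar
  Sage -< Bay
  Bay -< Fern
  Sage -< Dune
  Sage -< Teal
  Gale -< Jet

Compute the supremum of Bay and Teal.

Common upper bounds of {Bay, Teal}: Fern, Olive, Reed, Wren.
The least among these is Fern.

Fern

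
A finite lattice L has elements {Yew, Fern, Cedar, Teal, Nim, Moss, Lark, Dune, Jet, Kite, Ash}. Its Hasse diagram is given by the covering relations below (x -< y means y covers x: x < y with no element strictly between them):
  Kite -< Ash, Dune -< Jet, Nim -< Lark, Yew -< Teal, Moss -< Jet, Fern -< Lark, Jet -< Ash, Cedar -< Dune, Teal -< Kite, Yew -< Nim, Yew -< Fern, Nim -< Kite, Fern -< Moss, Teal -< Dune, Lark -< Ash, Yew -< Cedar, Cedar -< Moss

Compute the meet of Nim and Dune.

Common lower bounds of {Nim, Dune}: Yew.
The greatest among these is Yew.

Yew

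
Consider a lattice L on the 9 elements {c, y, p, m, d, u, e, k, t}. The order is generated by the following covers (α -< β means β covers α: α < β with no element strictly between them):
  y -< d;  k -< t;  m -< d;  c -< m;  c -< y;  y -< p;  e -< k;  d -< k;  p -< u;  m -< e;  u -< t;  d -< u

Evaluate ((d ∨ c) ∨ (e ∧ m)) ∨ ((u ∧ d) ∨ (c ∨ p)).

u

d ∨ c = d
e ∧ m = m
d ∨ m = d
u ∧ d = d
c ∨ p = p
d ∨ p = u
d ∨ u = u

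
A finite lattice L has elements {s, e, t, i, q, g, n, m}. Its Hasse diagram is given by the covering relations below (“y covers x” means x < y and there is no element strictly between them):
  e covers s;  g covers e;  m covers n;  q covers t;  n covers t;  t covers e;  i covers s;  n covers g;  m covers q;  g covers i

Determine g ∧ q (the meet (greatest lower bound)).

e

Common lower bounds of {g, q}: e, s.
The greatest among these is e.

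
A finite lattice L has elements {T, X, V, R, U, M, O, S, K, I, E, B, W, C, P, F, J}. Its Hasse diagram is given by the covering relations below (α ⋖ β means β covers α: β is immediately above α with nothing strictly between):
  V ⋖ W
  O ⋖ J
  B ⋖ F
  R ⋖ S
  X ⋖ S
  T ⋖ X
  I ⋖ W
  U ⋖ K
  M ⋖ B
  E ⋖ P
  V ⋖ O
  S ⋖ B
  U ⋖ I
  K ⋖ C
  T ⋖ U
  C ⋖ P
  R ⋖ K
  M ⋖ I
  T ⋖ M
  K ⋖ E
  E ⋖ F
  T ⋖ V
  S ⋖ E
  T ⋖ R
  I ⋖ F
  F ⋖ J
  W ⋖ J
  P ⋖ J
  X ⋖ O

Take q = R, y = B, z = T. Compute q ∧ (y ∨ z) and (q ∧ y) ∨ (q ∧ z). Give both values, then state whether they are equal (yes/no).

R; R; yes

y ∨ z = B, so q ∧ (y ∨ z) = R ∧ B = R.
q ∧ y = R and q ∧ z = T, so (q ∧ y) ∨ (q ∧ z) = R ∨ T = R.
Equal: yes.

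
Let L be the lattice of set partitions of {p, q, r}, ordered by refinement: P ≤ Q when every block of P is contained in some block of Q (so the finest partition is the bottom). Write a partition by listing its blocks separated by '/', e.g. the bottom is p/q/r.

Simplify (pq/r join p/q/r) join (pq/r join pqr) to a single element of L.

pq/r ∨ p/q/r = pq/r
pq/r ∨ pqr = pqr
pq/r ∨ pqr = pqr

pqr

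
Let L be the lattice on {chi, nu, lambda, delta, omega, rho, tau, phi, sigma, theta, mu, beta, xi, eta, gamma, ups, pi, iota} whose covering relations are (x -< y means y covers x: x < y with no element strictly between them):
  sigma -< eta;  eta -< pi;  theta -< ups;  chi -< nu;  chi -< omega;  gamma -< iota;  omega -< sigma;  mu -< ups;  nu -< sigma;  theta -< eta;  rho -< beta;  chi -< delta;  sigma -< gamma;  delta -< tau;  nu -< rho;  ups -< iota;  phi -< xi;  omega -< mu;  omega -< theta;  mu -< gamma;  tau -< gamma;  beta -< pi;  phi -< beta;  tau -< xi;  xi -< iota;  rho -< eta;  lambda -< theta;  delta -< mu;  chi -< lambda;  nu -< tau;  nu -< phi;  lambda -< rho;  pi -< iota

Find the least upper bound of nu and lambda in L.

rho

Common upper bounds of {nu, lambda}: beta, eta, iota, pi, rho.
The least among these is rho.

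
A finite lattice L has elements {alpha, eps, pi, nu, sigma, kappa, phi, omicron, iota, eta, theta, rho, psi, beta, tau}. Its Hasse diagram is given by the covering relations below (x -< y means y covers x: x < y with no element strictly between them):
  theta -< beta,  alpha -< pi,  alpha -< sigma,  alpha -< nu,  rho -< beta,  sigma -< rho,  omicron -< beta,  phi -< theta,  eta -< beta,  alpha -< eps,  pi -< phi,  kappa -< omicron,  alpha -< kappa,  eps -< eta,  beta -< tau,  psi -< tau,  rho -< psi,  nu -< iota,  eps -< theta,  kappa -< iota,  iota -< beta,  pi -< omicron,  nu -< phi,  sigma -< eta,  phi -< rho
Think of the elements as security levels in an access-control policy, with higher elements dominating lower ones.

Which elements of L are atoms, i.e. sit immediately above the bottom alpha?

eps, kappa, nu, pi, sigma

The atoms are exactly the elements that cover alpha: eps, kappa, nu, pi, sigma.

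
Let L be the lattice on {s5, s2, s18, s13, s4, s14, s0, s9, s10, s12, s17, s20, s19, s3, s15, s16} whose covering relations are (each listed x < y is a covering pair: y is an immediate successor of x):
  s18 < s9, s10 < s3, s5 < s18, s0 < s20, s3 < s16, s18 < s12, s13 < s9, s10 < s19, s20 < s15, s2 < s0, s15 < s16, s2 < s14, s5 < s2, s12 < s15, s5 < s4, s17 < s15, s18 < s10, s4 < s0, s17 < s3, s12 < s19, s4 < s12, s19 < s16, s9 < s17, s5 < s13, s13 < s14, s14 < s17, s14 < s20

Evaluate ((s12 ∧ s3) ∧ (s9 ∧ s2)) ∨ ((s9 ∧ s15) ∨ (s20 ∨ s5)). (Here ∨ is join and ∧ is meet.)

s15

s12 ∧ s3 = s18
s9 ∧ s2 = s5
s18 ∧ s5 = s5
s9 ∧ s15 = s9
s20 ∨ s5 = s20
s9 ∨ s20 = s15
s5 ∨ s15 = s15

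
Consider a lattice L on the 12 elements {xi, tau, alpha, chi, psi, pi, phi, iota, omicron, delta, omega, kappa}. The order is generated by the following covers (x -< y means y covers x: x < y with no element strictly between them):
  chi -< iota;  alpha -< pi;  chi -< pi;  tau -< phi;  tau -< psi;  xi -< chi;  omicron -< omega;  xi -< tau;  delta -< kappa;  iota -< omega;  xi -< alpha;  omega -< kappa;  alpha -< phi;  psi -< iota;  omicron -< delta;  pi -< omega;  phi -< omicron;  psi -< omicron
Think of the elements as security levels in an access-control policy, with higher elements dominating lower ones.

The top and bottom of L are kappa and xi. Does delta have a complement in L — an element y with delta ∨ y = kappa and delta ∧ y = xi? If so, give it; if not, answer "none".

Need y with delta ∨ y = kappa and delta ∧ y = xi.
Checking each element gives: chi.

chi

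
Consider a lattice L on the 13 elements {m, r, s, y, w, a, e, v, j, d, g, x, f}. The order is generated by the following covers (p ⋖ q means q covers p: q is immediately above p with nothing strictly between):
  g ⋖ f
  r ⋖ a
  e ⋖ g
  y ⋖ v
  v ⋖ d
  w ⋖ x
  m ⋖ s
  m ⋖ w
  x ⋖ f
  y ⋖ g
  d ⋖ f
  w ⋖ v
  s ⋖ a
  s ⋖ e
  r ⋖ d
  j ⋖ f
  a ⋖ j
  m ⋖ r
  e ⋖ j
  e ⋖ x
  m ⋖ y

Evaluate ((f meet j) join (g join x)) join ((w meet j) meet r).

f

f ∧ j = j
g ∨ x = f
j ∨ f = f
w ∧ j = m
m ∧ r = m
f ∨ m = f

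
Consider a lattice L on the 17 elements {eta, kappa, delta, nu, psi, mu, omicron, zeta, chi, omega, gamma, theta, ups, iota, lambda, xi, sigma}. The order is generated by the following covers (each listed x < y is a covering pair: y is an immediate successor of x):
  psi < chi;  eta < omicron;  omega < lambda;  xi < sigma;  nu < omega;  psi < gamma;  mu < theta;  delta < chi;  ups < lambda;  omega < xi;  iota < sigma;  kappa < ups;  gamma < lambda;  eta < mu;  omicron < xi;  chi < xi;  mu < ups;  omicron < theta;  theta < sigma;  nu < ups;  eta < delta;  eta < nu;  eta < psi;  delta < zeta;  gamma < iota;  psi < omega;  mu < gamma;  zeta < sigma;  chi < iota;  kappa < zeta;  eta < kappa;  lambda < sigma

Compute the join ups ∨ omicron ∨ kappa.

sigma

Common upper bounds of {ups, omicron, kappa}: sigma.
The least among these is sigma.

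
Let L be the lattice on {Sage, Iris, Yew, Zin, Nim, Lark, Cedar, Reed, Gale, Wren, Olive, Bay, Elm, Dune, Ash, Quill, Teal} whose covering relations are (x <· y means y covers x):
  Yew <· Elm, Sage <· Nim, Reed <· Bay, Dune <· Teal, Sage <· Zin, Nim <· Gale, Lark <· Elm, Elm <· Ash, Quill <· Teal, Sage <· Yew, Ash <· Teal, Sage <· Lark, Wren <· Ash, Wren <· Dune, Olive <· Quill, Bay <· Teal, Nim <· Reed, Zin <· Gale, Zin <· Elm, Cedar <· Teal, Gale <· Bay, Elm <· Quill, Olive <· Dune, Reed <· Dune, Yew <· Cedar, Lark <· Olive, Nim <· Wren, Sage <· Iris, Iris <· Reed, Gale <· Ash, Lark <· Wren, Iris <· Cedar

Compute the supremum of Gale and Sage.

Gale

Common upper bounds of {Gale, Sage}: Ash, Bay, Gale, Teal.
The least among these is Gale.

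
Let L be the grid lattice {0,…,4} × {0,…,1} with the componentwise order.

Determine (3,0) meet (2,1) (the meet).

(2,0)

In a product of chains, the meet is componentwise min, giving (2,0).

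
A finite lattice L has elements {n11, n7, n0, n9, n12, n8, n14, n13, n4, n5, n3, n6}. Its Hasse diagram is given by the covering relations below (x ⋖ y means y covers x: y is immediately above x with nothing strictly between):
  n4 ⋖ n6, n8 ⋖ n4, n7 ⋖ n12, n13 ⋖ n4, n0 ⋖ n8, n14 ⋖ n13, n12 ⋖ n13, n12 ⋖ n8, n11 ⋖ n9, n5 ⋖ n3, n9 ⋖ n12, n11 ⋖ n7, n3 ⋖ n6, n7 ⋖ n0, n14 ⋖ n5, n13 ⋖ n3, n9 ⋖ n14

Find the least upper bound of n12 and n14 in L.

n13

Common upper bounds of {n12, n14}: n13, n3, n4, n6.
The least among these is n13.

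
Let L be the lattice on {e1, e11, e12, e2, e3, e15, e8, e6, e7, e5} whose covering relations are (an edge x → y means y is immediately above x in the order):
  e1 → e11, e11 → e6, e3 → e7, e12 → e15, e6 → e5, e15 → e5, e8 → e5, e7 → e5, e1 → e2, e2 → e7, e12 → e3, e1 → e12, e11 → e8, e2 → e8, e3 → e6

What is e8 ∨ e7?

Common upper bounds of {e8, e7}: e5.
The least among these is e5.

e5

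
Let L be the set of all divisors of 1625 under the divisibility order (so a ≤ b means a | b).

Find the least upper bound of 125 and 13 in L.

In the divisibility order, the join is the least common multiple: lcm(125, 13) = 1625.

1625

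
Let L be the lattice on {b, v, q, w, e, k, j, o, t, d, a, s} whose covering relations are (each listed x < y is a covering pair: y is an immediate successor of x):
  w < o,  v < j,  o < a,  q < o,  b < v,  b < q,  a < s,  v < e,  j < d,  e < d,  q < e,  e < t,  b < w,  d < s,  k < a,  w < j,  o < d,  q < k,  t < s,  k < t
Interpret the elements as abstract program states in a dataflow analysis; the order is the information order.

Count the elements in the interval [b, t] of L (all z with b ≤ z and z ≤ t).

6

The interval [b, t] = {b, e, k, q, t, v}, which has 6 elements.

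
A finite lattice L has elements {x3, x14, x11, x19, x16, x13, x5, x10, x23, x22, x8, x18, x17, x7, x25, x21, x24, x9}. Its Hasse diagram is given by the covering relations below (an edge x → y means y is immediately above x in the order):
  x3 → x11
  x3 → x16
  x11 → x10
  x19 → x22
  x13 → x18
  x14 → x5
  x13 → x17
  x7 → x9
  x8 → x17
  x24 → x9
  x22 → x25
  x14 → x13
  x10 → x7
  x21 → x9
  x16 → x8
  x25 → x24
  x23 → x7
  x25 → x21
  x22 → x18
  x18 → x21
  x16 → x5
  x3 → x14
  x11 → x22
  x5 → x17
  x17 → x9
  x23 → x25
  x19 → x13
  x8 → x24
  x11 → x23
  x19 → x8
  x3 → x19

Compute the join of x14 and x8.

Common upper bounds of {x14, x8}: x17, x9.
The least among these is x17.

x17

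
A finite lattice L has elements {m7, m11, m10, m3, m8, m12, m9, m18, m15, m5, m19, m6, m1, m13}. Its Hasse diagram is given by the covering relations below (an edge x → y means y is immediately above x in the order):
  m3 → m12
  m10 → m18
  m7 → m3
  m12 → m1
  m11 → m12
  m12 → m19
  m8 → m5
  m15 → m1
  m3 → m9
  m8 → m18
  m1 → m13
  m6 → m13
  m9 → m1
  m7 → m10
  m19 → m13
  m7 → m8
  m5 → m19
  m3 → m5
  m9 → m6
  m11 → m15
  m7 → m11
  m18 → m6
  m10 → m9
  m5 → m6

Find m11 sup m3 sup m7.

Common upper bounds of {m11, m3, m7}: m1, m12, m13, m19.
The least among these is m12.

m12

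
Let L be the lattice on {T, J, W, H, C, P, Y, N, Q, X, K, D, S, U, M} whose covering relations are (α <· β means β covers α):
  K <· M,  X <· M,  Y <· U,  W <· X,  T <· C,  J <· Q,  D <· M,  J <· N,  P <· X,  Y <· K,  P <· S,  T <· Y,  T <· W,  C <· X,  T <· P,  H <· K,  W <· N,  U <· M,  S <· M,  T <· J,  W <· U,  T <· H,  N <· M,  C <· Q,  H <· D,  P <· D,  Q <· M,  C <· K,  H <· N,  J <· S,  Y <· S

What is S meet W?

Common lower bounds of {S, W}: T.
The greatest among these is T.

T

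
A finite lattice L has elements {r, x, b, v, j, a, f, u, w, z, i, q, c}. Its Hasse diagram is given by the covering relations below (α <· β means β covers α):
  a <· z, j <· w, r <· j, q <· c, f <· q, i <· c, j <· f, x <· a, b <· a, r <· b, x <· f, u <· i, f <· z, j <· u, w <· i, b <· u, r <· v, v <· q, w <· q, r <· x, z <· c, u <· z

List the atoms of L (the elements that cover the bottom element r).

The atoms are exactly the elements that cover r: b, j, v, x.

b, j, v, x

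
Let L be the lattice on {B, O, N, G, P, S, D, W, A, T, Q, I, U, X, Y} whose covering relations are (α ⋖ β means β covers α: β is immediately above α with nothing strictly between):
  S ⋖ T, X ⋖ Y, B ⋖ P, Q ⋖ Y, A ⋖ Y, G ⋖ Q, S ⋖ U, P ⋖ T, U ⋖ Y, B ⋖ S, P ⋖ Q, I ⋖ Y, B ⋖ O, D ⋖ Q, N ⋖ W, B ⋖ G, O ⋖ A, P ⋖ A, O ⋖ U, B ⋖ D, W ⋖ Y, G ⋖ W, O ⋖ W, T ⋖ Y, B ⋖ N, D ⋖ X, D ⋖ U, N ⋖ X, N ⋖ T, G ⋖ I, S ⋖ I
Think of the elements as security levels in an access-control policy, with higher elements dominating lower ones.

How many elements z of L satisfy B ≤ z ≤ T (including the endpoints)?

5

The interval [B, T] = {B, N, P, S, T}, which has 5 elements.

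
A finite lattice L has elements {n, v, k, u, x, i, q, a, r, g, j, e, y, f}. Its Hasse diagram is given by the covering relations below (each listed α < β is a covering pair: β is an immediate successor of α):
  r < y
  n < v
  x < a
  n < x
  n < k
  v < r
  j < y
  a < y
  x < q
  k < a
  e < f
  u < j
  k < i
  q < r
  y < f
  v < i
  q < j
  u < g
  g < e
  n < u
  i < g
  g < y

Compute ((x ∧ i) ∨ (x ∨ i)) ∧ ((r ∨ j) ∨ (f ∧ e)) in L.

y

x ∧ i = n
x ∨ i = y
n ∨ y = y
r ∨ j = y
f ∧ e = e
y ∨ e = f
y ∧ f = y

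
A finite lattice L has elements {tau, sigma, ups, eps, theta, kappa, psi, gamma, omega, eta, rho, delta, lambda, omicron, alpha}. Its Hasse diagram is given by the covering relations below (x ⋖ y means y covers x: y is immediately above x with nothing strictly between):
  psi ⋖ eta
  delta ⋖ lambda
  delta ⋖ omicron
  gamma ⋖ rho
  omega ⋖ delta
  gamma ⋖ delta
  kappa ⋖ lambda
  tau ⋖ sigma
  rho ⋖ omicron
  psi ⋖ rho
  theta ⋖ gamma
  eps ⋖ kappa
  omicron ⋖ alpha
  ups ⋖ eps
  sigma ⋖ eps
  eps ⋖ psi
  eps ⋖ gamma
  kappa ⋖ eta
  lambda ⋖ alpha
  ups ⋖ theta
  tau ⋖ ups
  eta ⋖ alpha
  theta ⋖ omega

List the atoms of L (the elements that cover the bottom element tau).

The atoms are exactly the elements that cover tau: sigma, ups.

sigma, ups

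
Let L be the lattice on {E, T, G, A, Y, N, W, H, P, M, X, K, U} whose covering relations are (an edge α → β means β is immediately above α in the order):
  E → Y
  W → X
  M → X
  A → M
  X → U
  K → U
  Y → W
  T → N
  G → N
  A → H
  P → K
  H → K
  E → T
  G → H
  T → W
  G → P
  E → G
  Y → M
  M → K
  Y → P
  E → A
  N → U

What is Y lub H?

K

Common upper bounds of {Y, H}: K, U.
The least among these is K.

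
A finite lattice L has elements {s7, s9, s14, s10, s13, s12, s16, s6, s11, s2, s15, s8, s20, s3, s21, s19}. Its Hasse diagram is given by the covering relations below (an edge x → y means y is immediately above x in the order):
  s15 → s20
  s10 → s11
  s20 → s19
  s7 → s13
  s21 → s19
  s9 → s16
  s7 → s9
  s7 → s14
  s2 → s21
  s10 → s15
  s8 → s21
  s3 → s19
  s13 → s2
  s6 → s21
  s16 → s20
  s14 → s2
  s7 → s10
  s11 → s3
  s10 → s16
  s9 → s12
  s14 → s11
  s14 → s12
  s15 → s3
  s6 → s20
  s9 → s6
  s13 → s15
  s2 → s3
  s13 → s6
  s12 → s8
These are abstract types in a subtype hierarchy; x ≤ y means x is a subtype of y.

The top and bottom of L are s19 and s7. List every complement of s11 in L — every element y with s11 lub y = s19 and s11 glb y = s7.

Need y with s11 ∨ y = s19 and s11 ∧ y = s7.
Checking each element gives: s6, s9.

s6, s9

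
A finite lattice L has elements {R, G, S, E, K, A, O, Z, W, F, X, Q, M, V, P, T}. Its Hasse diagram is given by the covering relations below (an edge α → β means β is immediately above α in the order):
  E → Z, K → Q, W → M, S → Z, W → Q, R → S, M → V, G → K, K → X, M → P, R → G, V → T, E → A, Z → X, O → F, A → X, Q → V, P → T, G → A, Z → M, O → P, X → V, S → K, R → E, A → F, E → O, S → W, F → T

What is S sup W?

Common upper bounds of {S, W}: M, P, Q, T, V, W.
The least among these is W.

W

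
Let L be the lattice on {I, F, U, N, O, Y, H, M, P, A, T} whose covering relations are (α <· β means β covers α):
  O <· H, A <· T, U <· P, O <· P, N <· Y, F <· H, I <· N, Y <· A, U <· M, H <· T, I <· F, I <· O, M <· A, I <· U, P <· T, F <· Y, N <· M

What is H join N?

Common upper bounds of {H, N}: T.
The least among these is T.

T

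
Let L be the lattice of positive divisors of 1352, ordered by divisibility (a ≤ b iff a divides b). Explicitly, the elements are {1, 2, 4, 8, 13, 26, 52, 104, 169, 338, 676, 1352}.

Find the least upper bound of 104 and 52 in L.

104

In the divisibility order, the join is the least common multiple: lcm(104, 52) = 104.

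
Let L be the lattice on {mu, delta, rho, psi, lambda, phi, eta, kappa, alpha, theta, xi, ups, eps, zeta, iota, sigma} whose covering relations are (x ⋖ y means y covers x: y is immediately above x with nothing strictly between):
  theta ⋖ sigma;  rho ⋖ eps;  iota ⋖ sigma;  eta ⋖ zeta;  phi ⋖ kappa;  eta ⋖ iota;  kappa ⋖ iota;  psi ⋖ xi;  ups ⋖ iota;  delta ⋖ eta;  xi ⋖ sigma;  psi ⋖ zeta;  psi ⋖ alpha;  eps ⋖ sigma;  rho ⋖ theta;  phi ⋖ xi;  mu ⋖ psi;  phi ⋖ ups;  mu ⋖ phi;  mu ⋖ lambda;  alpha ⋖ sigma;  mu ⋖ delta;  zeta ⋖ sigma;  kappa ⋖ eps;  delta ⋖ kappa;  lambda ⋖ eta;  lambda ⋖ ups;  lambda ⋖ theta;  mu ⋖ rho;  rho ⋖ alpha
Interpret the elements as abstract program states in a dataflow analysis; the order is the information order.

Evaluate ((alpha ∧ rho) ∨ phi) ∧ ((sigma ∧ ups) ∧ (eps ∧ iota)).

phi

alpha ∧ rho = rho
rho ∨ phi = eps
sigma ∧ ups = ups
eps ∧ iota = kappa
ups ∧ kappa = phi
eps ∧ phi = phi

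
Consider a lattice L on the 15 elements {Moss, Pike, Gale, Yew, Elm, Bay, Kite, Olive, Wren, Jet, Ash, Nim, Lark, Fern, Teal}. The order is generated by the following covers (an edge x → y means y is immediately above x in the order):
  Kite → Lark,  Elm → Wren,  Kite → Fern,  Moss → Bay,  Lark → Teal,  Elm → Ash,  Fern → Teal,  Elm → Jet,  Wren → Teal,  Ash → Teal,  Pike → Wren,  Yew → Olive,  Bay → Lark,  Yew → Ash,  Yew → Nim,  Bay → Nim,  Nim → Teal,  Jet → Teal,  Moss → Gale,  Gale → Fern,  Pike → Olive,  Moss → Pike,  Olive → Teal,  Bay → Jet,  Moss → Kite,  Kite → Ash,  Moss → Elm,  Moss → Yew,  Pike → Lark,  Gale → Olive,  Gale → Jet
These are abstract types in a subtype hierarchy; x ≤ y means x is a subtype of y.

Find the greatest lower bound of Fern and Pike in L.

Moss

Common lower bounds of {Fern, Pike}: Moss.
The greatest among these is Moss.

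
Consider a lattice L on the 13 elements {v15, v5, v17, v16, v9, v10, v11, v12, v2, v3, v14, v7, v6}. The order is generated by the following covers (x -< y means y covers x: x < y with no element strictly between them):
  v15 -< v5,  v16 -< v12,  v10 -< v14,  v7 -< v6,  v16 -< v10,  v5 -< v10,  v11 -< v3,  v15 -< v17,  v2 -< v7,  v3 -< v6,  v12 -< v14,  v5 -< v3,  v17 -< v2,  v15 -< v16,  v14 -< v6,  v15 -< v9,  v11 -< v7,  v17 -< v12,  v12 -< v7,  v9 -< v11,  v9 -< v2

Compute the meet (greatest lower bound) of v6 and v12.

v12

Common lower bounds of {v6, v12}: v12, v15, v16, v17.
The greatest among these is v12.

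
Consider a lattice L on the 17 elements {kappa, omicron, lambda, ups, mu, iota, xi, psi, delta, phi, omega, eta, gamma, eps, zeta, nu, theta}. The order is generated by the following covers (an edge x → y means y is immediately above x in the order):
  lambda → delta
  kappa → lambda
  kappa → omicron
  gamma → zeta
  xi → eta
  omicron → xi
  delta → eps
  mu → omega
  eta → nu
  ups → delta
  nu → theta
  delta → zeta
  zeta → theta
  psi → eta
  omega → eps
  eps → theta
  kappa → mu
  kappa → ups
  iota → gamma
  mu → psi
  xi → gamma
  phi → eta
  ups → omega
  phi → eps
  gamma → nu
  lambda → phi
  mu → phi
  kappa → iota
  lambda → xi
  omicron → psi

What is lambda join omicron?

Common upper bounds of {lambda, omicron}: eta, gamma, nu, theta, xi, zeta.
The least among these is xi.

xi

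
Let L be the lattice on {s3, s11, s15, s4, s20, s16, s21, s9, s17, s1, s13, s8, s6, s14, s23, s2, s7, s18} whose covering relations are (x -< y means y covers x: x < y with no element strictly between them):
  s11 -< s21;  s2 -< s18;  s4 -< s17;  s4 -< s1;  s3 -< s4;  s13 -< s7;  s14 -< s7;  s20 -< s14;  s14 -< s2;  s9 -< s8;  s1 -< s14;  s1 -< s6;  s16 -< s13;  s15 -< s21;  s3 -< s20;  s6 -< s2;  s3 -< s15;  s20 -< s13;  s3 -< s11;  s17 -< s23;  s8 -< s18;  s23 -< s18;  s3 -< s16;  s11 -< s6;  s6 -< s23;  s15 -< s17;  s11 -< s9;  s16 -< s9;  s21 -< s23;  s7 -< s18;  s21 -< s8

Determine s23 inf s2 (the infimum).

Common lower bounds of {s23, s2}: s1, s11, s3, s4, s6.
The greatest among these is s6.

s6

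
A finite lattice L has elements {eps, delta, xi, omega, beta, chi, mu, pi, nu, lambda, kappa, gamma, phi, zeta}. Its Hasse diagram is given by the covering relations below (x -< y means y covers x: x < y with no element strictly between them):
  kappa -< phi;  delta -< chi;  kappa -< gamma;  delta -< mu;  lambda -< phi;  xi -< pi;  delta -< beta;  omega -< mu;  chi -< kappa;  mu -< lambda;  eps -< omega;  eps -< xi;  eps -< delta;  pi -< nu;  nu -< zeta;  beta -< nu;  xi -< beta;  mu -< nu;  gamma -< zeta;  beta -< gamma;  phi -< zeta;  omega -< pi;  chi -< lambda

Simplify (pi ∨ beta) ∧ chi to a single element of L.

pi ∨ beta = nu
nu ∧ chi = delta

delta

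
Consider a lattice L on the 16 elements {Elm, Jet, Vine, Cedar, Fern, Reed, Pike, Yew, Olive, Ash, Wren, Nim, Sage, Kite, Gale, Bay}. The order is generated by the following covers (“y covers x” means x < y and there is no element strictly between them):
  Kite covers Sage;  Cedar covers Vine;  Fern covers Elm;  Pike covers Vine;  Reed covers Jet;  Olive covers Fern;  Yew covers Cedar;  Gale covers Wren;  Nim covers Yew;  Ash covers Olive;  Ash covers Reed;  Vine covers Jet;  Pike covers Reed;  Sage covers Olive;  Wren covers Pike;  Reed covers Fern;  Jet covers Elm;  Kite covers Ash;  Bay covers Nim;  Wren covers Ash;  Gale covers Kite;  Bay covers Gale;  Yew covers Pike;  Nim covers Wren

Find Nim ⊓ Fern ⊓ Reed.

Common lower bounds of {Nim, Fern, Reed}: Elm, Fern.
The greatest among these is Fern.

Fern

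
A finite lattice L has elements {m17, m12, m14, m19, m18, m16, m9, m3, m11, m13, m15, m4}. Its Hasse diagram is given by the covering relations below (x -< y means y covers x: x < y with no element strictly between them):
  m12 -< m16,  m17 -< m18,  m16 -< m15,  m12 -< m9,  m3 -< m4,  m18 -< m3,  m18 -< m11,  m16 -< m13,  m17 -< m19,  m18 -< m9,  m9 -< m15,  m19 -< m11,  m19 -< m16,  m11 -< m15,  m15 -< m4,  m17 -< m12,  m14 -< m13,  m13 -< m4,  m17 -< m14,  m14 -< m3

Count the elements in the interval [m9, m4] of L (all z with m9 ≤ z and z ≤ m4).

The interval [m9, m4] = {m15, m4, m9}, which has 3 elements.

3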